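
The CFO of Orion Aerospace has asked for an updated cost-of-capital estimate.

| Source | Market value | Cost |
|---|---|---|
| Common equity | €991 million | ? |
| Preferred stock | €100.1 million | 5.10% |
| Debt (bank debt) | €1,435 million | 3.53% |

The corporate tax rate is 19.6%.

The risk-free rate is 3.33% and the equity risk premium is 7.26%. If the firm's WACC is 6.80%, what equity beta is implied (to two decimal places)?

1.29

Total capital V = 991 + 100.1 + 1435 = 2526.1.
Equity weight = 991/2526.1 = 0.3923.
Preferred weight = 100.1/2526.1 = 0.0396.
Bank debt weight = 1435/2526.1 = 0.5681.
Debt contribution = 0.5681 × 3.53% × (1 − 19.6%) = 1.6122%.
Preferred contribution = 0.0396 × 5.1% = 0.2021%.
Required equity contribution = 6.8% − 1.8143% = 4.9857%  ⇒  Re = 12.7086%.
CAPM: 12.7086% = 3.33% + β × 7.26%  ⇒  β = 1.2918.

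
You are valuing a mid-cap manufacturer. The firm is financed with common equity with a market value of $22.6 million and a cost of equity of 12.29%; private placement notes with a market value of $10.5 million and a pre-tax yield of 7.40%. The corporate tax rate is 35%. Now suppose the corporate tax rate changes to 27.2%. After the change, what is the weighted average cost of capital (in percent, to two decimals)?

10.10%

After the change:
Total capital V = 22.6 + 10.5 = 33.1.
Equity: weight = 22.6/33.1 = 0.6828; cost = 12.29%.
Private placement notes: weight = 10.5/33.1 = 0.3172; after-tax cost = 7.4% × (1 − 27.2%) = 5.3872%.
WACC = 0.6828 × 12.2900% + 0.3172 × 5.3872% = 10.1003%.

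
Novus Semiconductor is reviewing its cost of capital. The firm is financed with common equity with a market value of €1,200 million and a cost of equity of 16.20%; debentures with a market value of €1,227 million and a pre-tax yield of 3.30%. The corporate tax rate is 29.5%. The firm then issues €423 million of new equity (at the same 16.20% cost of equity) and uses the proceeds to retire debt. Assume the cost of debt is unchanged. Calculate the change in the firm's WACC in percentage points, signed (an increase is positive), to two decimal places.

+2.42 pp

Current WACC:
Total capital V = 1200 + 1227 = 2427.
Equity: weight = 1200/2427 = 0.4944; cost = 16.2%.
Debentures: weight = 1227/2427 = 0.5056; after-tax cost = 3.3% × (1 − 29.5%) = 2.3265%.
WACC = 0.4944 × 16.2000% + 0.5056 × 2.3265% = 9.1861%.
After the change:
Total capital V = 1623 + 804 = 2427.
Equity: weight = 1623/2427 = 0.6687; cost = 16.2%.
Debentures: weight = 804/2427 = 0.3313; after-tax cost = 3.3% × (1 − 29.5%) = 2.3265%.
WACC = 0.6687 × 16.2000% + 0.3313 × 2.3265% = 11.6041%.
Change in WACC = 11.6041% − 9.1861% = 2.4180 pp.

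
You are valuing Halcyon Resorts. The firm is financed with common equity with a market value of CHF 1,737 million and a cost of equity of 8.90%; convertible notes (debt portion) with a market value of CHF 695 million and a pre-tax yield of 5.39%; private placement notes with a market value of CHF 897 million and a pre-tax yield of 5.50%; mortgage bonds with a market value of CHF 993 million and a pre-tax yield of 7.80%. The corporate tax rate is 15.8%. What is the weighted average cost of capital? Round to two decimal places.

Total capital V = 1737 + 695 + 897 + 993 = 4322.
Equity: weight = 1737/4322 = 0.4019; cost = 8.9%.
Convertible notes (debt portion): weight = 695/4322 = 0.1608; after-tax cost = 5.39% × (1 − 15.8%) = 4.5384%.
Private placement notes: weight = 897/4322 = 0.2075; after-tax cost = 5.5% × (1 − 15.8%) = 4.6310%.
Mortgage bonds: weight = 993/4322 = 0.2298; after-tax cost = 7.8% × (1 − 15.8%) = 6.5676%.
WACC = 0.4019 × 8.9000% + 0.1608 × 4.5384% + 0.2075 × 4.6310% + 0.2298 × 6.5676% = 6.7767%.

6.78%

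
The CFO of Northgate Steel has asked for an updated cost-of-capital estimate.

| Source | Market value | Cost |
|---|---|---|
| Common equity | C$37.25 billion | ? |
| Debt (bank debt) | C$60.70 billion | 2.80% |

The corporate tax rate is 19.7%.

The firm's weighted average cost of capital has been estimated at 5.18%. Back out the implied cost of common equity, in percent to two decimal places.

9.96%

Total capital V = 37.25 + 60.7 = 97.95.
Equity weight = 37.25/97.95 = 0.3803.
Bank debt weight = 60.7/97.95 = 0.6197.
Debt contribution = 0.6197 × 2.8% × (1 − 19.7%) = 1.3933%.
Required equity contribution = 5.18% − 1.3933% = 3.7867%.
Re = 3.7867% / 0.3803 = 9.9571%.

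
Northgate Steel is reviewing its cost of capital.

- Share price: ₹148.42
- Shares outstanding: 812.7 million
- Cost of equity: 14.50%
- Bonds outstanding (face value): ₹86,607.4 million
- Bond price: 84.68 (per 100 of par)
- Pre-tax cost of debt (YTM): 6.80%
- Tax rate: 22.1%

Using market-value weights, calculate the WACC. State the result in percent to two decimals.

Market value of equity E = 148.42 × 812.7m = 120620.934m. Market value of debt D = 86607.4m × 84.68/100 = 73339.14632m.
Total capital V = 120620.934 + 73339.14632 = 193960.08032.
Equity: weight = 120620.934/193960.08032 = 0.6219; cost = 14.5%.
Bonds outstanding: weight = 73339.14632/193960.08032 = 0.3781; after-tax cost = 6.8% × (1 − 22.1%) = 5.2972%.
WACC = 0.6219 × 14.5000% + 0.3781 × 5.2972% = 11.0203%.

11.02%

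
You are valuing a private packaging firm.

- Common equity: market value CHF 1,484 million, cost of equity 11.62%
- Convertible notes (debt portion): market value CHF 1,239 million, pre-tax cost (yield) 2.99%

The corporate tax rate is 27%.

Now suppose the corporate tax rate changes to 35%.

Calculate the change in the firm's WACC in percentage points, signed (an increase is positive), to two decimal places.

-0.11 pp

Current WACC:
Total capital V = 1484 + 1239 = 2723.
Equity: weight = 1484/2723 = 0.5450; cost = 11.62%.
Convertible notes (debt portion): weight = 1239/2723 = 0.4550; after-tax cost = 2.99% × (1 − 27%) = 2.1827%.
WACC = 0.5450 × 11.6200% + 0.4550 × 2.1827% = 7.3259%.
After the change:
Total capital V = 1484 + 1239 = 2723.
Equity: weight = 1484/2723 = 0.5450; cost = 11.62%.
Convertible notes (debt portion): weight = 1239/2723 = 0.4550; after-tax cost = 2.99% × (1 − 35%) = 1.9435%.
WACC = 0.5450 × 11.6200% + 0.4550 × 1.9435% = 7.2171%.
Change in WACC = 7.2171% − 7.3259% = -0.1088 pp.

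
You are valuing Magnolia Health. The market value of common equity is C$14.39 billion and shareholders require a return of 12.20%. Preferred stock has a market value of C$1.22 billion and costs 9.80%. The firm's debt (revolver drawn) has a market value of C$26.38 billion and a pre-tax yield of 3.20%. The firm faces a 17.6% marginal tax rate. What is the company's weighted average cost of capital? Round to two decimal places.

6.12%

Total capital V = 14.39 + 1.22 + 26.38 = 41.99.
Equity: weight = 14.39/41.99 = 0.3427; cost = 12.2%.
Preferred: weight = 1.22/41.99 = 0.0291; cost = 9.8%.
Revolver drawn: weight = 26.38/41.99 = 0.6282; after-tax cost = 3.2% × (1 − 17.6%) = 2.6368%.
WACC = 0.3427 × 12.2000% + 0.0291 × 9.8000% + 0.6282 × 2.6368% = 6.1222%.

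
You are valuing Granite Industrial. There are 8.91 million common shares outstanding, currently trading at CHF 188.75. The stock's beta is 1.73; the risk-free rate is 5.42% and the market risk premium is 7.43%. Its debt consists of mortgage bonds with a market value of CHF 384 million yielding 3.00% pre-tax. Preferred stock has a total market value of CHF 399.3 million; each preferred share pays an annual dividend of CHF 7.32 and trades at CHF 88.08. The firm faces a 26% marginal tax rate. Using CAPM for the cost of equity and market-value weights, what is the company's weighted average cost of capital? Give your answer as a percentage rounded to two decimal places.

14.16%

Cost of equity via CAPM: Re = 5.42% + 1.73 × 7.43% = 18.2739%.
Cost of preferred: Rp = 7.32 / 88.08 = 8.3106%.
Market value of equity E = 188.75 × 8.91m = 1681.7625m.
Total capital V = 1681.7625 + 399.3 + 384 = 2465.0625.
Equity: weight = 1681.7625/2465.0625 = 0.6822; cost = 18.2739%.
Preferred: weight = 399.3/2465.0625 = 0.1620; cost = 8.3106%.
Mortgage bonds: weight = 384/2465.0625 = 0.1558; after-tax cost = 3% × (1 − 26%) = 2.2200%.
WACC = 0.6822 × 18.2739% + 0.1620 × 8.3106% + 0.1558 × 2.2200% = 14.1592%.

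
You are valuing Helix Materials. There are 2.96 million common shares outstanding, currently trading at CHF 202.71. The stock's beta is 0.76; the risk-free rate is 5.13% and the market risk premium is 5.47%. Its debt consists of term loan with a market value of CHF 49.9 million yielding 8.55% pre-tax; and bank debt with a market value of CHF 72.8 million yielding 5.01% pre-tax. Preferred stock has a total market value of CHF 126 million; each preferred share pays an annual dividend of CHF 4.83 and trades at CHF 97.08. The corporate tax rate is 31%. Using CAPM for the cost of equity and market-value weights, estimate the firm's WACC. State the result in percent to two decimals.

7.95%

Cost of equity via CAPM: Re = 5.13% + 0.76 × 5.47% = 9.2872%.
Cost of preferred: Rp = 4.83 / 97.08 = 4.9753%.
Market value of equity E = 202.71 × 2.96m = 600.0216m.
Total capital V = 600.0216 + 126 + 49.9 + 72.8 = 848.7216.
Equity: weight = 600.0216/848.7216 = 0.7070; cost = 9.2872%.
Preferred: weight = 126/848.7216 = 0.1485; cost = 4.9753%.
Term loan: weight = 49.9/848.7216 = 0.0588; after-tax cost = 8.55% × (1 − 31%) = 5.8995%.
Bank debt: weight = 72.8/848.7216 = 0.0858; after-tax cost = 5.01% × (1 − 31%) = 3.4569%.
WACC = 0.7070 × 9.2872% + 0.1485 × 4.9753% + 0.0588 × 5.8995% + 0.0858 × 3.4569% = 7.9478%.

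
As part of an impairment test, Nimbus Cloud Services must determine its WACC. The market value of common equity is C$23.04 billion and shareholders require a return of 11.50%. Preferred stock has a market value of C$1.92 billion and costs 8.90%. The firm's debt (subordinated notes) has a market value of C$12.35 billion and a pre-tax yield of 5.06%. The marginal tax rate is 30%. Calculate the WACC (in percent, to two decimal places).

Total capital V = 23.04 + 1.92 + 12.35 = 37.31.
Equity: weight = 23.04/37.31 = 0.6175; cost = 11.5%.
Preferred: weight = 1.92/37.31 = 0.0515; cost = 8.9%.
Subordinated notes: weight = 12.35/37.31 = 0.3310; after-tax cost = 5.06% × (1 − 30%) = 3.5420%.
WACC = 0.6175 × 11.5000% + 0.0515 × 8.9000% + 0.3310 × 3.5420% = 8.7320%.

8.73%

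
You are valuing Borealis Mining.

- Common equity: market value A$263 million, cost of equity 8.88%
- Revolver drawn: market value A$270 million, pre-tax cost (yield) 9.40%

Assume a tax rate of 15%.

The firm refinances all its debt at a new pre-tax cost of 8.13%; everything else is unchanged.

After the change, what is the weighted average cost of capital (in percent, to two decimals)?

After the change:
Total capital V = 263 + 270 = 533.
Equity: weight = 263/533 = 0.4934; cost = 8.88%.
Revolver drawn: weight = 270/533 = 0.5066; after-tax cost = 8.13% × (1 − 15%) = 6.9105%.
WACC = 0.4934 × 8.8800% + 0.5066 × 6.9105% = 7.8823%.

7.88%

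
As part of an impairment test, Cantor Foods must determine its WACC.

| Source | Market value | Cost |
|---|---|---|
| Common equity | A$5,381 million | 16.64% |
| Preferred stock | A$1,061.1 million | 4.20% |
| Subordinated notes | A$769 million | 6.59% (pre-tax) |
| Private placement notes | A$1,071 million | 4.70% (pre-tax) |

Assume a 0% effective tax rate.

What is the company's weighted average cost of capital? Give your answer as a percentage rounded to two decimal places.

12.57%

Total capital V = 5381 + 1061.1 + 769 + 1071 = 8282.1.
Equity: weight = 5381/8282.1 = 0.6497; cost = 16.64%.
Preferred: weight = 1061.1/8282.1 = 0.1281; cost = 4.2%.
Subordinated notes: weight = 769/8282.1 = 0.0929; after-tax cost = 6.59% × (1 − 0%) = 6.5900%.
Private placement notes: weight = 1071/8282.1 = 0.1293; after-tax cost = 4.7% × (1 − 0%) = 4.7000%.
WACC = 0.6497 × 16.6400% + 0.1281 × 4.2000% + 0.0929 × 6.5900% + 0.1293 × 4.7000% = 12.5690%.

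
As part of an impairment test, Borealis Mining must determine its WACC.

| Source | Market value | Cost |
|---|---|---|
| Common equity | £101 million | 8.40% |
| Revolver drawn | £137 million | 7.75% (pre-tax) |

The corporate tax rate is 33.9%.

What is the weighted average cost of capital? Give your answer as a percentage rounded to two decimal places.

Total capital V = 101 + 137 = 238.
Equity: weight = 101/238 = 0.4244; cost = 8.4%.
Revolver drawn: weight = 137/238 = 0.5756; after-tax cost = 7.75% × (1 − 33.9%) = 5.1227%.
WACC = 0.4244 × 8.4000% + 0.5756 × 5.1227% = 6.5135%.

6.51%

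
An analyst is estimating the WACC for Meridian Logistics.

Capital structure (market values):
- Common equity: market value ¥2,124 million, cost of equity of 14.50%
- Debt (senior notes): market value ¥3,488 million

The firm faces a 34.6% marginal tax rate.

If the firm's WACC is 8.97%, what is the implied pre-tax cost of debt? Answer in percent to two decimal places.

8.57%

Total capital V = 2124 + 3488 = 5612.
Equity weight = 2124/5612 = 0.3785.
Senior notes weight = 3488/5612 = 0.6215.
Equity contribution = 0.3785 × 14.5% = 5.4879%.
Remaining for debt = 8.97% − 5.4879% = 3.4821%.
Rd × (1 − 34.6%) × 0.6215 = 3.4821%  ⇒  Rd = 8.5666%.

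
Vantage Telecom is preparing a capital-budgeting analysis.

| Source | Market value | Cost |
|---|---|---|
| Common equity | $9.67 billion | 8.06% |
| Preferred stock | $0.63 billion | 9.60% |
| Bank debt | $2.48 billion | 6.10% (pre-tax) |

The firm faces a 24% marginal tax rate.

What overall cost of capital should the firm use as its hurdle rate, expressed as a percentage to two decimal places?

Total capital V = 9.67 + 0.63 + 2.48 = 12.78.
Equity: weight = 9.67/12.78 = 0.7567; cost = 8.06%.
Preferred: weight = 0.63/12.78 = 0.0493; cost = 9.6%.
Bank debt: weight = 2.48/12.78 = 0.1941; after-tax cost = 6.1% × (1 − 24%) = 4.6360%.
WACC = 0.7567 × 8.0600% + 0.0493 × 9.6000% + 0.1941 × 4.6360% = 7.4715%.

7.47%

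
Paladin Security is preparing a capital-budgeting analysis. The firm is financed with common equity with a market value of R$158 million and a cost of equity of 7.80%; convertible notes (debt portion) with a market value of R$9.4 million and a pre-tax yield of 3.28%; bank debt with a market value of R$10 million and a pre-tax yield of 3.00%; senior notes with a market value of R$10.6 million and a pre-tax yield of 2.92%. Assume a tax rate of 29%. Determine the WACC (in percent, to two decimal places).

Total capital V = 158 + 9.4 + 10 + 10.6 = 188.
Equity: weight = 158/188 = 0.8404; cost = 7.8%.
Convertible notes (debt portion): weight = 9.4/188 = 0.0500; after-tax cost = 3.28% × (1 − 29%) = 2.3288%.
Bank debt: weight = 10/188 = 0.0532; after-tax cost = 3% × (1 − 29%) = 2.1300%.
Senior notes: weight = 10.6/188 = 0.0564; after-tax cost = 2.92% × (1 − 29%) = 2.0732%.
WACC = 0.8404 × 7.8000% + 0.0500 × 2.3288% + 0.0532 × 2.1300% + 0.0564 × 2.0732% = 6.9020%.

6.90%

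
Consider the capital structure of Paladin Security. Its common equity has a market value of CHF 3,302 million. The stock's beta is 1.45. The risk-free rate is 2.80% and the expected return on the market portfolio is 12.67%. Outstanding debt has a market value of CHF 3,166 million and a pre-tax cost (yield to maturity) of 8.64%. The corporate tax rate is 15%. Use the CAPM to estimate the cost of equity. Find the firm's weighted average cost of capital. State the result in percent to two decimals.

Market risk premium = 12.67% − 2.8% = 9.87%.
Cost of equity via CAPM: Re = 2.8% + 1.45 × 9.87% = 17.1115%.
Total capital V = 3302 + 3166 = 6468.
Equity: weight = 3302/6468 = 0.5105; cost = 17.1115%.
Debt: weight = 3166/6468 = 0.4895; after-tax cost = 8.64% × (1 − 15%) = 7.3440%.
WACC = 0.5105 × 17.1115% + 0.4895 × 7.3440% = 12.3304%.

12.33%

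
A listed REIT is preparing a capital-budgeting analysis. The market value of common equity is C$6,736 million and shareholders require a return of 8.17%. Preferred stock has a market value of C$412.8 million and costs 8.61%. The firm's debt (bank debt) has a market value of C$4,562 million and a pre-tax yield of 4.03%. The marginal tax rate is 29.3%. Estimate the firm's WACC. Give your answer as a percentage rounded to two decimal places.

Total capital V = 6736 + 412.8 + 4562 = 11710.8.
Equity: weight = 6736/11710.8 = 0.5752; cost = 8.17%.
Preferred: weight = 412.8/11710.8 = 0.0352; cost = 8.61%.
Bank debt: weight = 4562/11710.8 = 0.3896; after-tax cost = 4.03% × (1 − 29.3%) = 2.8492%.
WACC = 0.5752 × 8.1700% + 0.0352 × 8.6100% + 0.3896 × 2.8492% = 6.1128%.

6.11%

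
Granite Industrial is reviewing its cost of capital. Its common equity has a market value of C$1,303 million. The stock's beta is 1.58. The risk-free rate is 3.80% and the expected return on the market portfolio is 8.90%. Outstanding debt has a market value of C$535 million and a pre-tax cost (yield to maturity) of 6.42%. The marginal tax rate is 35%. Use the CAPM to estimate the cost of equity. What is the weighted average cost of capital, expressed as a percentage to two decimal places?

Market risk premium = 8.9% − 3.8% = 5.1%.
Cost of equity via CAPM: Re = 3.8% + 1.58 × 5.1% = 11.8580%.
Total capital V = 1303 + 535 = 1838.
Equity: weight = 1303/1838 = 0.7089; cost = 11.858%.
Debt: weight = 535/1838 = 0.2911; after-tax cost = 6.42% × (1 − 35%) = 4.1730%.
WACC = 0.7089 × 11.8580% + 0.2911 × 4.1730% = 9.6211%.

9.62%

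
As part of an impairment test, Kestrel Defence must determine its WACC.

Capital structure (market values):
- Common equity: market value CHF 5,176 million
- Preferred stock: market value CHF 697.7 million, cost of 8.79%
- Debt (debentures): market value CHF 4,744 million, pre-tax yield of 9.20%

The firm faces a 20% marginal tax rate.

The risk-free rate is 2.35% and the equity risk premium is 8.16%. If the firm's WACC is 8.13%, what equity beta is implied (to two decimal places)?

Total capital V = 5176 + 697.7 + 4744 = 10617.7.
Equity weight = 5176/10617.7 = 0.4875.
Preferred weight = 697.7/10617.7 = 0.0657.
Debentures weight = 4744/10617.7 = 0.4468.
Debt contribution = 0.4468 × 9.2% × (1 − 20%) = 3.2885%.
Preferred contribution = 0.0657 × 8.79% = 0.5776%.
Required equity contribution = 8.13% − 3.8661% = 4.2639%  ⇒  Re = 8.7468%.
CAPM: 8.7468% = 2.35% + β × 8.16%  ⇒  β = 0.7839.

0.78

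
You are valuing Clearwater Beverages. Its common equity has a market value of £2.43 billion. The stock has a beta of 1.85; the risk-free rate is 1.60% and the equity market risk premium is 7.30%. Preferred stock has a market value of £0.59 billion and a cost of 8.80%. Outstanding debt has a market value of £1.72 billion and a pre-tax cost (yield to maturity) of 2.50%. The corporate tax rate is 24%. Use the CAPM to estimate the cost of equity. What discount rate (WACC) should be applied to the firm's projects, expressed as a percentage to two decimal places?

Cost of equity via CAPM: Re = 1.6% + 1.85 × 7.3% = 15.1050%.
Total capital V = 2.43 + 0.59 + 1.72 = 4.74.
Equity: weight = 2.43/4.74 = 0.5127; cost = 15.105%.
Preferred: weight = 0.59/4.74 = 0.1245; cost = 8.8%.
Debt: weight = 1.72/4.74 = 0.3629; after-tax cost = 2.5% × (1 − 24%) = 1.9000%.
WACC = 0.5127 × 15.1050% + 0.1245 × 8.8000% + 0.3629 × 1.9000% = 9.5285%.

9.53%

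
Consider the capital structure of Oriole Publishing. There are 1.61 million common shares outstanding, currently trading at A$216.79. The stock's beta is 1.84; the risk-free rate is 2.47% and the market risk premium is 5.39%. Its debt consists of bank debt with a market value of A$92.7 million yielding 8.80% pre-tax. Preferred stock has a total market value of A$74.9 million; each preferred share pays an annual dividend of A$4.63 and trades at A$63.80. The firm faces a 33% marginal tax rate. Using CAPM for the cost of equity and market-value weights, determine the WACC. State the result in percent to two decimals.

Cost of equity via CAPM: Re = 2.47% + 1.84 × 5.39% = 12.3876%.
Cost of preferred: Rp = 4.63 / 63.8 = 7.2571%.
Market value of equity E = 216.79 × 1.61m = 349.0319m.
Total capital V = 349.0319 + 74.9 + 92.7 = 516.6319.
Equity: weight = 349.0319/516.6319 = 0.6756; cost = 12.3876%.
Preferred: weight = 74.9/516.6319 = 0.1450; cost = 7.2571%.
Bank debt: weight = 92.7/516.6319 = 0.1794; after-tax cost = 8.8% × (1 − 33%) = 5.8960%.
WACC = 0.6756 × 12.3876% + 0.1450 × 7.2571% + 0.1794 × 5.8960% = 10.4790%.

10.48%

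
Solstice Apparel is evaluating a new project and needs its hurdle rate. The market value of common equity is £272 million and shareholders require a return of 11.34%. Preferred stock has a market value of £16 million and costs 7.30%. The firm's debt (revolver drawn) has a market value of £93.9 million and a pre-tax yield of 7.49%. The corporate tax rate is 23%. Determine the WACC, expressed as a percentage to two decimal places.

9.80%

Total capital V = 272 + 16 + 93.9 = 381.9.
Equity: weight = 272/381.9 = 0.7122; cost = 11.34%.
Preferred: weight = 16/381.9 = 0.0419; cost = 7.3%.
Revolver drawn: weight = 93.9/381.9 = 0.2459; after-tax cost = 7.49% × (1 − 23%) = 5.7673%.
WACC = 0.7122 × 11.3400% + 0.0419 × 7.3000% + 0.2459 × 5.7673% = 9.8005%.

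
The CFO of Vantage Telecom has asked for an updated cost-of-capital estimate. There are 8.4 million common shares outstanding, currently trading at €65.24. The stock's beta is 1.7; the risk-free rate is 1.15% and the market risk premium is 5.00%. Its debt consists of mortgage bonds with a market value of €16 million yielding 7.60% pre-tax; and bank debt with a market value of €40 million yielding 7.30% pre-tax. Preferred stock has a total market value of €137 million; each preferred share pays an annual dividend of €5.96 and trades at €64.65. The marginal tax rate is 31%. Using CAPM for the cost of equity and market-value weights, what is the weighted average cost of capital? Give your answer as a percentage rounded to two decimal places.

Cost of equity via CAPM: Re = 1.15% + 1.7 × 5.0% = 9.6500%.
Cost of preferred: Rp = 5.96 / 64.65 = 9.2189%.
Market value of equity E = 65.24 × 8.4m = 548.016m.
Total capital V = 548.016 + 137 + 16 + 40 = 741.016.
Equity: weight = 548.016/741.016 = 0.7395; cost = 9.65%.
Preferred: weight = 137/741.016 = 0.1849; cost = 9.2189%.
Mortgage bonds: weight = 16/741.016 = 0.0216; after-tax cost = 7.6% × (1 − 31%) = 5.2440%.
Bank debt: weight = 40/741.016 = 0.0540; after-tax cost = 7.3% × (1 − 31%) = 5.0370%.
WACC = 0.7395 × 9.6500% + 0.1849 × 9.2189% + 0.0216 × 5.2440% + 0.0540 × 5.0370% = 9.2262%.

9.23%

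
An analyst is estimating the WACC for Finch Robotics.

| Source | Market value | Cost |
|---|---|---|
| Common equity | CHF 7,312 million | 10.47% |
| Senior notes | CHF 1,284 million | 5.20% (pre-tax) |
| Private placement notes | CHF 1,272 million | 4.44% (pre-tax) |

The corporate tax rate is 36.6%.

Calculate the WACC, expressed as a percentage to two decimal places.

Total capital V = 7312 + 1284 + 1272 = 9868.
Equity: weight = 7312/9868 = 0.7410; cost = 10.47%.
Senior notes: weight = 1284/9868 = 0.1301; after-tax cost = 5.2% × (1 − 36.6%) = 3.2968%.
Private placement notes: weight = 1272/9868 = 0.1289; after-tax cost = 4.44% × (1 − 36.6%) = 2.8150%.
WACC = 0.7410 × 10.4700% + 0.1301 × 3.2968% + 0.1289 × 2.8150% = 8.5499%.

8.55%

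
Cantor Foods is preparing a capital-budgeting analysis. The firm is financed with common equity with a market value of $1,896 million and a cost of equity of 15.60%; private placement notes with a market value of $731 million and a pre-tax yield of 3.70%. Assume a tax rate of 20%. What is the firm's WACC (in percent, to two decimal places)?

Total capital V = 1896 + 731 = 2627.
Equity: weight = 1896/2627 = 0.7217; cost = 15.6%.
Private placement notes: weight = 731/2627 = 0.2783; after-tax cost = 3.7% × (1 − 20%) = 2.9600%.
WACC = 0.7217 × 15.6000% + 0.2783 × 2.9600% = 12.0827%.

12.08%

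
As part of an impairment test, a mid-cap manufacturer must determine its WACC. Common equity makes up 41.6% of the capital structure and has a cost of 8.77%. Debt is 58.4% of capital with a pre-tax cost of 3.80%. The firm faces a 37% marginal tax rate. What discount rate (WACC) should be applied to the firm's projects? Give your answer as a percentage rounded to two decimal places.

5.05%

After-tax cost of debt = 3.8% × (1 − 37%) = 2.3940%.
WACC = 0.416 × 8.7700% + 0.584 × 2.3940% = 5.0464%.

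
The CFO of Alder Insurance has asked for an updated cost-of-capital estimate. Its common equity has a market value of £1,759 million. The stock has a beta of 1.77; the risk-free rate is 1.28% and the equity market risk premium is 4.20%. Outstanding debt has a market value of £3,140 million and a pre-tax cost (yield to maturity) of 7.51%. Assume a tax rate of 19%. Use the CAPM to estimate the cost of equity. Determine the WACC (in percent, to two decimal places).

7.03%

Cost of equity via CAPM: Re = 1.28% + 1.77 × 4.2% = 8.7140%.
Total capital V = 1759 + 3140 = 4899.
Equity: weight = 1759/4899 = 0.3591; cost = 8.714%.
Debt: weight = 3140/4899 = 0.6409; after-tax cost = 7.51% × (1 − 19%) = 6.0831%.
WACC = 0.3591 × 8.7140% + 0.6409 × 6.0831% = 7.0277%.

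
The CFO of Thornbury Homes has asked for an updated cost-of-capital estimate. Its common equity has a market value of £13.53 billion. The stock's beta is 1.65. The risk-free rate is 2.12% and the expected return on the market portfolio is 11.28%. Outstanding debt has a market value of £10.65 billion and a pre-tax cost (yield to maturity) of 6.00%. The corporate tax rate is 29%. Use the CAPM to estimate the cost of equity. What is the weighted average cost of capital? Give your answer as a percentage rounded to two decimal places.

11.52%

Market risk premium = 11.28% − 2.12% = 9.16%.
Cost of equity via CAPM: Re = 2.12% + 1.65 × 9.16% = 17.2340%.
Total capital V = 13.53 + 10.65 = 24.18.
Equity: weight = 13.53/24.18 = 0.5596; cost = 17.234%.
Debt: weight = 10.65/24.18 = 0.4404; after-tax cost = 6% × (1 − 29%) = 4.2600%.
WACC = 0.5596 × 17.2340% + 0.4404 × 4.2600% = 11.5196%.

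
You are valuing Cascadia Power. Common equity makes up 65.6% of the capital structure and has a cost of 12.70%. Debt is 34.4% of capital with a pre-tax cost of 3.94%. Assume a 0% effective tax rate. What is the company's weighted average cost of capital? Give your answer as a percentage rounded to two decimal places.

9.69%

After-tax cost of debt = 3.94% × (1 − 0%) = 3.9400%.
WACC = 0.656 × 12.7000% + 0.344 × 3.9400% = 9.6866%.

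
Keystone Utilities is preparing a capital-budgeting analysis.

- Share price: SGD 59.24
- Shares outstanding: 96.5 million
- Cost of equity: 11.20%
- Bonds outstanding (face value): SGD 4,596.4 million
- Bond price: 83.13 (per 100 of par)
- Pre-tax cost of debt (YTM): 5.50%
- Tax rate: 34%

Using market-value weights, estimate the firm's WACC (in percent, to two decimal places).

8.17%

Market value of equity E = 59.24 × 96.5m = 5716.66m. Market value of debt D = 4596.4m × 83.13/100 = 3820.98732m.
Total capital V = 5716.66 + 3820.98732 = 9537.64732.
Equity: weight = 5716.66/9537.64732 = 0.5994; cost = 11.2%.
Bonds outstanding: weight = 3820.98732/9537.64732 = 0.4006; after-tax cost = 5.5% × (1 − 34%) = 3.6300%.
WACC = 0.5994 × 11.2000% + 0.4006 × 3.6300% = 8.1673%.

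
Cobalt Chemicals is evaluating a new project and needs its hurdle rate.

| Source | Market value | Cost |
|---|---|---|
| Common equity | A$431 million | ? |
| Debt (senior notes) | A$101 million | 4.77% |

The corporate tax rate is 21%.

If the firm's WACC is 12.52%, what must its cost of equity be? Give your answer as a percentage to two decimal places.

Total capital V = 431 + 101 = 532.
Equity weight = 431/532 = 0.8102.
Senior notes weight = 101/532 = 0.1898.
Debt contribution = 0.1898 × 4.77% × (1 − 21%) = 0.7154%.
Required equity contribution = 12.52% − 0.7154% = 11.8046%.
Re = 11.8046% / 0.8102 = 14.5709%.

14.57%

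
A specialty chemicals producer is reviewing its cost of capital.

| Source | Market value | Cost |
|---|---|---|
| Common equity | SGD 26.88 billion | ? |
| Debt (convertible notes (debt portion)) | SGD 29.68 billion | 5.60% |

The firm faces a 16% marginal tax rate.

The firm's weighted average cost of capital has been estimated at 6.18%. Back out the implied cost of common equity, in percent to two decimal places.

7.81%

Total capital V = 26.88 + 29.68 = 56.56.
Equity weight = 26.88/56.56 = 0.4752.
Convertible notes (debt portion) weight = 29.68/56.56 = 0.5248.
Debt contribution = 0.5248 × 5.6% × (1 − 16%) = 2.4684%.
Required equity contribution = 6.18% − 2.4684% = 3.7116%.
Re = 3.7116% / 0.4752 = 7.8098%.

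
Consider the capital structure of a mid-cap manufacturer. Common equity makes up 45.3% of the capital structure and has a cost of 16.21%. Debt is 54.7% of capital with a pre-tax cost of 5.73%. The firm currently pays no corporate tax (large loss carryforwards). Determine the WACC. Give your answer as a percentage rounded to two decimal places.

After-tax cost of debt = 5.73% × (1 − 0%) = 5.7300%.
WACC = 0.453 × 16.2100% + 0.547 × 5.7300% = 10.4774%.

10.48%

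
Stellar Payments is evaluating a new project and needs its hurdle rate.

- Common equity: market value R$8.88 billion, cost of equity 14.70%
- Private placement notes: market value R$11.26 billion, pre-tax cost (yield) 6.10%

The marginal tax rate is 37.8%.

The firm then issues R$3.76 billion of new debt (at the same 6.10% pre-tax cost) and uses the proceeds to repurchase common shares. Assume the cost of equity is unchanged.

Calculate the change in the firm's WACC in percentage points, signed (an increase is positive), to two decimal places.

Current WACC:
Total capital V = 8.88 + 11.26 = 20.14.
Equity: weight = 8.88/20.14 = 0.4409; cost = 14.7%.
Private placement notes: weight = 11.26/20.14 = 0.5591; after-tax cost = 6.1% × (1 − 37.8%) = 3.7942%.
WACC = 0.4409 × 14.7000% + 0.5591 × 3.7942% = 8.6027%.
After the change:
Total capital V = 5.12 + 15.02 = 20.14.
Equity: weight = 5.12/20.14 = 0.2542; cost = 14.7%.
Private placement notes: weight = 15.02/20.14 = 0.7458; after-tax cost = 6.1% × (1 − 37.8%) = 3.7942%.
WACC = 0.2542 × 14.7000% + 0.7458 × 3.7942% = 6.5667%.
Change in WACC = 6.5667% − 8.6027% = -2.0360 pp.

-2.04 pp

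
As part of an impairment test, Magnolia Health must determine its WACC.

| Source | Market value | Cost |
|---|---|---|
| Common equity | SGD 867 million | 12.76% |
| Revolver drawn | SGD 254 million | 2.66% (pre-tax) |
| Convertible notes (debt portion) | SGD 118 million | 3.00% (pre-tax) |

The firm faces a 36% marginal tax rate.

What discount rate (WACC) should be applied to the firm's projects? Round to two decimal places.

Total capital V = 867 + 254 + 118 = 1239.
Equity: weight = 867/1239 = 0.6998; cost = 12.76%.
Revolver drawn: weight = 254/1239 = 0.2050; after-tax cost = 2.66% × (1 − 36%) = 1.7024%.
Convertible notes (debt portion): weight = 118/1239 = 0.0952; after-tax cost = 3% × (1 − 36%) = 1.9200%.
WACC = 0.6998 × 12.7600% + 0.2050 × 1.7024% + 0.0952 × 1.9200% = 9.4608%.

9.46%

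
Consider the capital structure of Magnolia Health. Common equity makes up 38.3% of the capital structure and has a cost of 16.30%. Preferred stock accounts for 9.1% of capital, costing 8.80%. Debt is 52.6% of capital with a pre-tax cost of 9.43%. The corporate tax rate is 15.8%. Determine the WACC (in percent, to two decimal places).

After-tax cost of debt = 9.43% × (1 − 15.8%) = 7.9401%.
WACC = 0.383 × 16.3000% + 0.091 × 8.8000% + 0.526 × 7.9401% = 11.2202%.

11.22%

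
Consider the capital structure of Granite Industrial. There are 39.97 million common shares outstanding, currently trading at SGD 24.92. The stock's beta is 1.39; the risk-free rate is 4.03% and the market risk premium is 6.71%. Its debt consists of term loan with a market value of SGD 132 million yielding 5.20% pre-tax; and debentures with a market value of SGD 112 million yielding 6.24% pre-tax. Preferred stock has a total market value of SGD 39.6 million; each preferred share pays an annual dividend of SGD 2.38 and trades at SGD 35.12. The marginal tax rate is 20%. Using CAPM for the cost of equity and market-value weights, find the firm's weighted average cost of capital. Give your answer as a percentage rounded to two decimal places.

11.47%

Cost of equity via CAPM: Re = 4.03% + 1.39 × 6.71% = 13.3569%.
Cost of preferred: Rp = 2.38 / 35.12 = 6.7768%.
Market value of equity E = 24.92 × 39.97m = 996.0524m.
Total capital V = 996.0524 + 39.6 + 132 + 112 = 1279.6524.
Equity: weight = 996.0524/1279.6524 = 0.7784; cost = 13.3569%.
Preferred: weight = 39.6/1279.6524 = 0.0309; cost = 6.7768%.
Term loan: weight = 132/1279.6524 = 0.1032; after-tax cost = 5.2% × (1 − 20%) = 4.1600%.
Debentures: weight = 112/1279.6524 = 0.0875; after-tax cost = 6.24% × (1 − 20%) = 4.9920%.
WACC = 0.7784 × 13.3569% + 0.0309 × 6.7768% + 0.1032 × 4.1600% + 0.0875 × 4.9920% = 11.4725%.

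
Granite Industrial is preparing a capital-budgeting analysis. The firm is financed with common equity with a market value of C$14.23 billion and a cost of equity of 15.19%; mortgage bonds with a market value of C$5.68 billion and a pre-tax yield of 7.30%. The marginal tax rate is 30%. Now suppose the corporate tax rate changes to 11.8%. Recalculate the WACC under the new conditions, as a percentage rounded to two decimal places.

12.69%

After the change:
Total capital V = 14.23 + 5.68 = 19.91.
Equity: weight = 14.23/19.91 = 0.7147; cost = 15.19%.
Mortgage bonds: weight = 5.68/19.91 = 0.2853; after-tax cost = 7.3% × (1 − 11.8%) = 6.4386%.
WACC = 0.7147 × 15.1900% + 0.2853 × 6.4386% = 12.6934%.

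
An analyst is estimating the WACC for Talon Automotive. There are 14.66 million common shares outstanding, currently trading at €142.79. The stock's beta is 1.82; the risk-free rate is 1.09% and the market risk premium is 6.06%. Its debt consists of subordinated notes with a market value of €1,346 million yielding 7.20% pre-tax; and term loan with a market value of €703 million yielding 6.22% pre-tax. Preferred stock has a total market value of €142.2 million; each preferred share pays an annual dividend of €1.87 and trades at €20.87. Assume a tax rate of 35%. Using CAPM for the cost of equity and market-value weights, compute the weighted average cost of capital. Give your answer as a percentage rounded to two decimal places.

Cost of equity via CAPM: Re = 1.09% + 1.82 × 6.06% = 12.1192%.
Cost of preferred: Rp = 1.87 / 20.87 = 8.9602%.
Market value of equity E = 142.79 × 14.66m = 2093.3014m.
Total capital V = 2093.3014 + 142.2 + 1346 + 703 = 4284.5014.
Equity: weight = 2093.3014/4284.5014 = 0.4886; cost = 12.1192%.
Preferred: weight = 142.2/4284.5014 = 0.0332; cost = 8.9602%.
Subordinated notes: weight = 1346/4284.5014 = 0.3142; after-tax cost = 7.2% × (1 − 35%) = 4.6800%.
Term loan: weight = 703/4284.5014 = 0.1641; after-tax cost = 6.22% × (1 − 35%) = 4.0430%.
WACC = 0.4886 × 12.1192% + 0.0332 × 8.9602% + 0.3142 × 4.6800% + 0.1641 × 4.0430% = 8.3521%.

8.35%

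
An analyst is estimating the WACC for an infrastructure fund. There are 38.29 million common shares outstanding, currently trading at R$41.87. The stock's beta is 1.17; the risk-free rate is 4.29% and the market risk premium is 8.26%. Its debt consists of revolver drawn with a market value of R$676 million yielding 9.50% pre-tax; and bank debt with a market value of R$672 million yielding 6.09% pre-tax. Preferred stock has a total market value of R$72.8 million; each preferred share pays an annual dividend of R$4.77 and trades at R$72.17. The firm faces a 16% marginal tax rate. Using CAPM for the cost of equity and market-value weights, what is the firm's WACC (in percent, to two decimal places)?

10.48%

Cost of equity via CAPM: Re = 4.29% + 1.17 × 8.26% = 13.9542%.
Cost of preferred: Rp = 4.77 / 72.17 = 6.6094%.
Market value of equity E = 41.87 × 38.29m = 1603.2023m.
Total capital V = 1603.2023 + 72.8 + 676 + 672 = 3024.0023.
Equity: weight = 1603.2023/3024.0023 = 0.5302; cost = 13.9542%.
Preferred: weight = 72.8/3024.0023 = 0.0241; cost = 6.6094%.
Revolver drawn: weight = 676/3024.0023 = 0.2235; after-tax cost = 9.5% × (1 − 16%) = 7.9800%.
Bank debt: weight = 672/3024.0023 = 0.2222; after-tax cost = 6.09% × (1 − 16%) = 5.1156%.
WACC = 0.5302 × 13.9542% + 0.0241 × 6.6094% + 0.2235 × 7.9800% + 0.2222 × 5.1156% = 10.4777%.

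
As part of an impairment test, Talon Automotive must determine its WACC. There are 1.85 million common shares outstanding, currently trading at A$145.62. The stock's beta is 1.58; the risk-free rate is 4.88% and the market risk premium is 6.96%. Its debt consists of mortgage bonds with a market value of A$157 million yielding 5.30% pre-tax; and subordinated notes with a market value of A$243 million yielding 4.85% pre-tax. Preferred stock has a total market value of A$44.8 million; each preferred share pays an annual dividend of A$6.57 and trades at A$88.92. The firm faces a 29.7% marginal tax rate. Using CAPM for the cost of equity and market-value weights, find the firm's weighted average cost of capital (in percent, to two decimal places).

Cost of equity via CAPM: Re = 4.88% + 1.58 × 6.96% = 15.8768%.
Cost of preferred: Rp = 6.57 / 88.92 = 7.3887%.
Market value of equity E = 145.62 × 1.85m = 269.397m.
Total capital V = 269.397 + 44.8 + 157 + 243 = 714.197.
Equity: weight = 269.397/714.197 = 0.3772; cost = 15.8768%.
Preferred: weight = 44.8/714.197 = 0.0627; cost = 7.3887%.
Mortgage bonds: weight = 157/714.197 = 0.2198; after-tax cost = 5.3% × (1 − 29.7%) = 3.7259%.
Subordinated notes: weight = 243/714.197 = 0.3402; after-tax cost = 4.85% × (1 − 29.7%) = 3.4096%.
WACC = 0.3772 × 15.8768% + 0.0627 × 7.3887% + 0.2198 × 3.7259% + 0.3402 × 3.4096% = 8.4314%.

8.43%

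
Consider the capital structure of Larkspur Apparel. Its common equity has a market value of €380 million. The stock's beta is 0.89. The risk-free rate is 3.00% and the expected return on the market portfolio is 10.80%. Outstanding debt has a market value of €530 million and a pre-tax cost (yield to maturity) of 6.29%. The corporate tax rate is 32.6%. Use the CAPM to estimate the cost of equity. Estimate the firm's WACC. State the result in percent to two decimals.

6.62%

Market risk premium = 10.8% − 3.0% = 7.8%.
Cost of equity via CAPM: Re = 3.0% + 0.89 × 7.8% = 9.9420%.
Total capital V = 380 + 530 = 910.
Equity: weight = 380/910 = 0.4176; cost = 9.942%.
Debt: weight = 530/910 = 0.5824; after-tax cost = 6.29% × (1 − 32.6%) = 4.2395%.
WACC = 0.4176 × 9.9420% + 0.5824 × 4.2395% = 6.6207%.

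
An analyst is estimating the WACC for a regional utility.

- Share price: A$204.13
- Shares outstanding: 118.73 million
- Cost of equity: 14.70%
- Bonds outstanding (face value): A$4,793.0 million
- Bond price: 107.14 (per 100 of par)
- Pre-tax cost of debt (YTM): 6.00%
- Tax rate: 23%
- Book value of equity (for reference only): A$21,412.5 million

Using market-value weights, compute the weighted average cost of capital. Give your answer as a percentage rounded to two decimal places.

Market value of equity E = 204.13 × 118.73m = 24236.3549m. Market value of debt D = 4793m × 107.14/100 = 5135.2202m.
Total capital V = 24236.3549 + 5135.2202 = 29371.5751.
Equity: weight = 24236.3549/29371.5751 = 0.8252; cost = 14.7%.
Bonds outstanding: weight = 5135.2202/29371.5751 = 0.1748; after-tax cost = 6% × (1 − 23%) = 4.6200%.
WACC = 0.8252 × 14.7000% + 0.1748 × 4.6200% = 12.9376%.

12.94%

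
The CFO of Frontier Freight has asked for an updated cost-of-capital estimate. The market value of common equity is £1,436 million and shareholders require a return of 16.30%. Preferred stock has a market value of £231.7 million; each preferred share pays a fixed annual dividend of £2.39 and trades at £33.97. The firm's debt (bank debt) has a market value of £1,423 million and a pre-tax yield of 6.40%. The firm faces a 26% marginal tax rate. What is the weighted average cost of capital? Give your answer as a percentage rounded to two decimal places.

Cost of preferred: Rp = 2.39 / 33.97 = 7.0356%.
Total capital V = 1436 + 231.7 + 1423 = 3090.7.
Equity: weight = 1436/3090.7 = 0.4646; cost = 16.3%.
Preferred: weight = 231.7/3090.7 = 0.0750; cost = 7.0356%.
Bank debt: weight = 1423/3090.7 = 0.4604; after-tax cost = 6.4% × (1 − 26%) = 4.7360%.
WACC = 0.4646 × 16.3000% + 0.0750 × 7.0356% + 0.4604 × 4.7360% = 10.2813%.

10.28%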